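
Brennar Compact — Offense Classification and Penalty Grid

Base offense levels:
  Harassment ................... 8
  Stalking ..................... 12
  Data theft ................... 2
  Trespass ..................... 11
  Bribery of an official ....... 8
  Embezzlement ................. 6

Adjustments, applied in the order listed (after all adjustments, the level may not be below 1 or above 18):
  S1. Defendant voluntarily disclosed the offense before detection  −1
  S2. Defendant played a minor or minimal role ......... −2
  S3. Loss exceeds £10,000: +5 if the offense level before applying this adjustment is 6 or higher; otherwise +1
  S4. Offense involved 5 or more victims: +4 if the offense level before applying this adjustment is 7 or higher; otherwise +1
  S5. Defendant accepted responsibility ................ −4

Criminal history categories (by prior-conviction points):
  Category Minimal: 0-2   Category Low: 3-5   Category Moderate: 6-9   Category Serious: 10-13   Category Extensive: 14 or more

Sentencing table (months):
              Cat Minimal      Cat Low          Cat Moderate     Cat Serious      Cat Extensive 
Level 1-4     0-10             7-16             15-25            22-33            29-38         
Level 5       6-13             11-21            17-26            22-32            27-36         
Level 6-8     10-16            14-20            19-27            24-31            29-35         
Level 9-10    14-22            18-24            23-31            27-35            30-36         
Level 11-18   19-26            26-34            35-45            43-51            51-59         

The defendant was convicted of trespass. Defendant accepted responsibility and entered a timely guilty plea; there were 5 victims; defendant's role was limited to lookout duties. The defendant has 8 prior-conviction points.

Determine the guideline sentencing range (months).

Base offense level for trespass: 11.
S2 applies: 11 − 2 = 9.
S3 does not apply.
S4 applies (level before this adjustment is 9 ≥ 7, so +4): 9 + 4 = 13.
S5 applies: 13 − 4 = 9.
Final offense level: 9.
Criminal history: 8 prior points → Category Moderate (6-9).
Level 9 falls in the 9-10 band.
Grid: Level 9-10 × Category Moderate = 23-31 months.

23-31 months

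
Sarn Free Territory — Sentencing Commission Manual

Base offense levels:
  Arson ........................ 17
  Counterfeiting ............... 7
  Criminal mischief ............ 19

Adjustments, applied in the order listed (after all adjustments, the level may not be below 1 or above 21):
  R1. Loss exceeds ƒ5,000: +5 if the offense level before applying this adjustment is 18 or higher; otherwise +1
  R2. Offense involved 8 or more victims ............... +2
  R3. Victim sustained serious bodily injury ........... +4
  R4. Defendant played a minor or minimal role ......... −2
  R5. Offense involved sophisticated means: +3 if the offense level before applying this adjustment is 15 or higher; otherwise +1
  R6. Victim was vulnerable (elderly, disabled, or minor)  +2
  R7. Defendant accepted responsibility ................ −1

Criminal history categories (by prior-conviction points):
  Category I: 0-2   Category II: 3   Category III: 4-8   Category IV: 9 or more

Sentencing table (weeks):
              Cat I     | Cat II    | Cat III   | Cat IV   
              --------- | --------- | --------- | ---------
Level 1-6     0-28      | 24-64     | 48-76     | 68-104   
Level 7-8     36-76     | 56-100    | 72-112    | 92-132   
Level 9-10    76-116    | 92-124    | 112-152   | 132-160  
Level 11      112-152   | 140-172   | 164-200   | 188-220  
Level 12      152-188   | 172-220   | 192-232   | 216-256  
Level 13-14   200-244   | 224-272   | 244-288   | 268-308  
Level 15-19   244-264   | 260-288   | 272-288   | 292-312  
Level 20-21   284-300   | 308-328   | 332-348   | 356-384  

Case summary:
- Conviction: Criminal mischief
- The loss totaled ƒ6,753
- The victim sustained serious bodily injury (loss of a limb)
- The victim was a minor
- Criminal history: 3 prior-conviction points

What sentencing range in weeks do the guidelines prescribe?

308-328 weeks

Base offense level for criminal mischief: 19.
R1 applies (level before this adjustment is 19 ≥ 18, so +5): 19 + 5 = 24.
R2 does not apply.
R3 applies: 24 + 4 = 28.
R4 does not apply.
R5 does not apply.
R6 applies: 28 + 2 = 30.
Level 30 exceeds the maximum of 21; capped at 21.
Final offense level: 21.
Criminal history: 3 prior points → Category II (3).
Level 21 falls in the 20-21 band.
Grid: Level 20-21 × Category II = 308-328 weeks.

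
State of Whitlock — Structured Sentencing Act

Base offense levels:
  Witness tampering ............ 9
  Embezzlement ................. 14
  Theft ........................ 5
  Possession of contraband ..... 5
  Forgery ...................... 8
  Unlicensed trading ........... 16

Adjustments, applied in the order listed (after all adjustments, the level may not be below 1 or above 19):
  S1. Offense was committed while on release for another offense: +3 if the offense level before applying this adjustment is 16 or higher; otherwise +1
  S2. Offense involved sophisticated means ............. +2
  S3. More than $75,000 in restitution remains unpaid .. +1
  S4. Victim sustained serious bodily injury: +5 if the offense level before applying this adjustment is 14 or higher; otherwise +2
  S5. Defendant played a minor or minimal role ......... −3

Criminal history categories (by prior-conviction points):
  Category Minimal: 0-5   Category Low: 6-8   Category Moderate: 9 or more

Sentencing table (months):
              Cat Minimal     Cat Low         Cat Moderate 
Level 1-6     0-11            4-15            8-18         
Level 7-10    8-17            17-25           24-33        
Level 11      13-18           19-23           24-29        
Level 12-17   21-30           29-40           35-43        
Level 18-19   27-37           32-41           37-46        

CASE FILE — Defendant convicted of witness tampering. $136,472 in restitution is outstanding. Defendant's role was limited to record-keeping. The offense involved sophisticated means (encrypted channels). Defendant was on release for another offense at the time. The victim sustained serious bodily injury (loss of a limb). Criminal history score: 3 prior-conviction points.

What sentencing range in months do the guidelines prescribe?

Base offense level for witness tampering: 9.
S1 applies (level before this adjustment is 9 < 16, so +1): 9 + 1 = 10.
S2 applies: 10 + 2 = 12.
S3 applies: 12 + 1 = 13.
S4 applies (level before this adjustment is 13 < 14, so +2): 13 + 2 = 15.
S5 applies: 15 − 3 = 12.
Final offense level: 12.
Criminal history: 3 prior points → Category Minimal (0-5).
Level 12 falls in the 12-17 band.
Grid: Level 12-17 × Category Minimal = 21-30 months.

21-30 months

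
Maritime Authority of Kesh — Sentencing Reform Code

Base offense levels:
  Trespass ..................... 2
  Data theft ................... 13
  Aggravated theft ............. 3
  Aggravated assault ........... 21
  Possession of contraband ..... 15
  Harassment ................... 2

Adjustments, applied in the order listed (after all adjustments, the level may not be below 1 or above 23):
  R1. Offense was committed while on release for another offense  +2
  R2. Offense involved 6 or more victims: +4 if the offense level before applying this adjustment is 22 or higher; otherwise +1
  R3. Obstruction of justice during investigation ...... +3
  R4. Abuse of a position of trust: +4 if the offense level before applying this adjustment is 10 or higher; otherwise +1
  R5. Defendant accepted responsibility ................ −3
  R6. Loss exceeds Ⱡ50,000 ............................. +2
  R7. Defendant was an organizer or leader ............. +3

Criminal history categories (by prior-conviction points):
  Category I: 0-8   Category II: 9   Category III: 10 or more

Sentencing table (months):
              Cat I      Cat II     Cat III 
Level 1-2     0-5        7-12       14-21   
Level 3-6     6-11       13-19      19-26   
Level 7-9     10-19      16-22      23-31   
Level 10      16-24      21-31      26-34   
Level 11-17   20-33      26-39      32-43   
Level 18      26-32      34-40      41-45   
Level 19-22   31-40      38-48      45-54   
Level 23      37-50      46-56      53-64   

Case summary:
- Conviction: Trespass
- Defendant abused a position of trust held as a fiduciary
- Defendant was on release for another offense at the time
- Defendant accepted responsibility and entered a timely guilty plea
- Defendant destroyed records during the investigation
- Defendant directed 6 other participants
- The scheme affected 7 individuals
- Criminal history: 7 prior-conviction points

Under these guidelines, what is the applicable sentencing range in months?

10-19 months

Base offense level for trespass: 2.
R1 applies: 2 + 2 = 4.
R2 applies (level before this adjustment is 4 < 22, so +1): 4 + 1 = 5.
R3 applies: 5 + 3 = 8.
R4 applies (level before this adjustment is 8 < 10, so +1): 8 + 1 = 9.
R5 applies: 9 − 3 = 6.
R6 does not apply.
R7 applies: 6 + 3 = 9.
Final offense level: 9.
Criminal history: 7 prior points → Category I (0-8).
Level 9 falls in the 7-9 band.
Grid: Level 7-9 × Category I = 10-19 months.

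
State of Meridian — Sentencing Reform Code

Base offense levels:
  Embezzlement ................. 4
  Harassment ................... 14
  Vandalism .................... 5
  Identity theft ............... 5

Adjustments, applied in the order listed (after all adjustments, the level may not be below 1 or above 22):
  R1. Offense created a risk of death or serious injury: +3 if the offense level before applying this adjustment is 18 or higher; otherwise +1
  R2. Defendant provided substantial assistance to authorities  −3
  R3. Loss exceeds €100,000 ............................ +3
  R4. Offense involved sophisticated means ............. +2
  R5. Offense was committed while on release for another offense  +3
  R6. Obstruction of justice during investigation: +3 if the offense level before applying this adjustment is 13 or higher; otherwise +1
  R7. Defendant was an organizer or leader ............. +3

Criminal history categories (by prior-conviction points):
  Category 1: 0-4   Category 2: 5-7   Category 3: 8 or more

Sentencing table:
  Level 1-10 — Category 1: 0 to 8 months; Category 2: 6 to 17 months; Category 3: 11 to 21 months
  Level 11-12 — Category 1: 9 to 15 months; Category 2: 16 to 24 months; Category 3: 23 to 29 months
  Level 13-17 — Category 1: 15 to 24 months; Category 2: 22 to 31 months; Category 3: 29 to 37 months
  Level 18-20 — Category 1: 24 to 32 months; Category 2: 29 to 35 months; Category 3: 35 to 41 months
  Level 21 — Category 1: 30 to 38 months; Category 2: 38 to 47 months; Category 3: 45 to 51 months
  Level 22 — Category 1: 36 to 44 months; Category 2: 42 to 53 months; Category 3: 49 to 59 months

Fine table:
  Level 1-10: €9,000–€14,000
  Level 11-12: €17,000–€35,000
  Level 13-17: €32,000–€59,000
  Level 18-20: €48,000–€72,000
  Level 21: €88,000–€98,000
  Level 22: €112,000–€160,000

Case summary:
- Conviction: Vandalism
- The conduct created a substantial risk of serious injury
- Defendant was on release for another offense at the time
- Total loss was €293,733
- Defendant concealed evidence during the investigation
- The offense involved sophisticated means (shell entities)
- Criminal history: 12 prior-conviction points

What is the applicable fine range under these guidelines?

Base offense level for vandalism: 5.
R1 applies (level before this adjustment is 5 < 18, so +1): 5 + 1 = 6.
R2 does not apply.
R3 applies: 6 + 3 = 9.
R4 applies: 9 + 2 = 11.
R5 applies: 11 + 3 = 14.
R6 applies (level before this adjustment is 14 ≥ 13, so +3): 14 + 3 = 17.
Final offense level: 17.
Level 17 falls in the 13-17 band.
Fine table: Level 13-17 → €32,000–€59,000.

€32,000–€59,000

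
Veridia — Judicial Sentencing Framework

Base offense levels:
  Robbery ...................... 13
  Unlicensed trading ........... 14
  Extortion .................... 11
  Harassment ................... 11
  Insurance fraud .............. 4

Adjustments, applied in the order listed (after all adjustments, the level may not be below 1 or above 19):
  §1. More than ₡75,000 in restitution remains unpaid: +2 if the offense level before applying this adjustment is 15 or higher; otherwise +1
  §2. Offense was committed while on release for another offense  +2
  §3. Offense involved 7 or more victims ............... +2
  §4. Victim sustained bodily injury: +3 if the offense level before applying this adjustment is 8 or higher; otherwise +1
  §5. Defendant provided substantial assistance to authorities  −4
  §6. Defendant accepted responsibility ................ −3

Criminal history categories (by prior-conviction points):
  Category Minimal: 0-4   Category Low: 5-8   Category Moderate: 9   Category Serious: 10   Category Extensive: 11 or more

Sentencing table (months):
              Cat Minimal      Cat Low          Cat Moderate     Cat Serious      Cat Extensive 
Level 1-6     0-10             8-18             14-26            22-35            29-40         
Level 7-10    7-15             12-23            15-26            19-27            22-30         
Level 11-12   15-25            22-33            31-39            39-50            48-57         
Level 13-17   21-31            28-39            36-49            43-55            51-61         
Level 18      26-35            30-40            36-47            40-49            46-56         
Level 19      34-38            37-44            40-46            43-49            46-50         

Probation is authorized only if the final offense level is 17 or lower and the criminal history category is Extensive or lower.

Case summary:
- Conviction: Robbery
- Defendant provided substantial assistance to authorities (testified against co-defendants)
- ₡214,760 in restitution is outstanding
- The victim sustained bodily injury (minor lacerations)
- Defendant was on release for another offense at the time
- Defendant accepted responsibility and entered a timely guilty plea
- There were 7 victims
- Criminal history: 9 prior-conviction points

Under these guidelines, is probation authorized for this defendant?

Base offense level for robbery: 13.
§1 applies (level before this adjustment is 13 < 15, so +1): 13 + 1 = 14.
§2 applies: 14 + 2 = 16.
§3 applies: 16 + 2 = 18.
§4 applies (level before this adjustment is 18 ≥ 8, so +3): 18 + 3 = 21.
§5 applies: 21 − 4 = 17.
§6 applies: 17 − 3 = 14.
Final offense level: 14.
Criminal history: 9 prior points → Category Moderate (9).
Level 14 falls in the 13-17 band.
Grid: Level 13-17 × Category Moderate = 36-49 months.
Probation check: level 14 ≤ 17 and category Moderate ≤ Extensive → eligible.

Yes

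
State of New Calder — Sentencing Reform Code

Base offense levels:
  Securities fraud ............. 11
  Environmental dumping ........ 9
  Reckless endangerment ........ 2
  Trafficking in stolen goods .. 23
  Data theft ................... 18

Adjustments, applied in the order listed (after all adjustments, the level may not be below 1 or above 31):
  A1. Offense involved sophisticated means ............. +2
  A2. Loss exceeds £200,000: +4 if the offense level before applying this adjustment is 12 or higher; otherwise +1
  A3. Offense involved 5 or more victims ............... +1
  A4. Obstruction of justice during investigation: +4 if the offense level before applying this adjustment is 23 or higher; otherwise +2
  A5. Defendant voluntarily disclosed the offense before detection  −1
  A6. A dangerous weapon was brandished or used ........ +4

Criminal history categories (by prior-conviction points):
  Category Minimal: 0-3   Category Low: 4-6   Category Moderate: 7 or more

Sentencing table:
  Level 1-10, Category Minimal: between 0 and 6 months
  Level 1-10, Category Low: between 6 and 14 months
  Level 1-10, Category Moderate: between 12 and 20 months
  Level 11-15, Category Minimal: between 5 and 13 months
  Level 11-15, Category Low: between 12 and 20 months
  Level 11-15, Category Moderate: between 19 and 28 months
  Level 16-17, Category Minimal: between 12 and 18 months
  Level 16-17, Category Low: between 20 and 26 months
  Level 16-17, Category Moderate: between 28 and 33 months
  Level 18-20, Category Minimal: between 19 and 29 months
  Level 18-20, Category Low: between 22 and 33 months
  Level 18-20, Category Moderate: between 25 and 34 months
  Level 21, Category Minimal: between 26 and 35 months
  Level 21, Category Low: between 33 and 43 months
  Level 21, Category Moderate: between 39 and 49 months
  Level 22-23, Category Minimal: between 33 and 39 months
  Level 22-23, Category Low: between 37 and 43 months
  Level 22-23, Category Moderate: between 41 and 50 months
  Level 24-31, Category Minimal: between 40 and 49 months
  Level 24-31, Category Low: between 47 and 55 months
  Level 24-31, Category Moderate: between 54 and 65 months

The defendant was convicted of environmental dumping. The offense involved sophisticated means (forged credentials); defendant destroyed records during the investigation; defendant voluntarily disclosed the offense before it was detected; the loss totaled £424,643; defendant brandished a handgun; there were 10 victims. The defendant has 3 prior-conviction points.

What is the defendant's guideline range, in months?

Base offense level for environmental dumping: 9.
A1 applies: 9 + 2 = 11.
A2 applies (level before this adjustment is 11 < 12, so +1): 11 + 1 = 12.
A3 applies: 12 + 1 = 13.
A4 applies (level before this adjustment is 13 < 23, so +2): 13 + 2 = 15.
A5 applies: 15 − 1 = 14.
A6 applies: 14 + 4 = 18.
Final offense level: 18.
Criminal history: 3 prior points → Category Minimal (0-3).
Level 18 falls in the 18-20 band.
Grid: Level 18-20 × Category Minimal = 19-29 months.

19-29 months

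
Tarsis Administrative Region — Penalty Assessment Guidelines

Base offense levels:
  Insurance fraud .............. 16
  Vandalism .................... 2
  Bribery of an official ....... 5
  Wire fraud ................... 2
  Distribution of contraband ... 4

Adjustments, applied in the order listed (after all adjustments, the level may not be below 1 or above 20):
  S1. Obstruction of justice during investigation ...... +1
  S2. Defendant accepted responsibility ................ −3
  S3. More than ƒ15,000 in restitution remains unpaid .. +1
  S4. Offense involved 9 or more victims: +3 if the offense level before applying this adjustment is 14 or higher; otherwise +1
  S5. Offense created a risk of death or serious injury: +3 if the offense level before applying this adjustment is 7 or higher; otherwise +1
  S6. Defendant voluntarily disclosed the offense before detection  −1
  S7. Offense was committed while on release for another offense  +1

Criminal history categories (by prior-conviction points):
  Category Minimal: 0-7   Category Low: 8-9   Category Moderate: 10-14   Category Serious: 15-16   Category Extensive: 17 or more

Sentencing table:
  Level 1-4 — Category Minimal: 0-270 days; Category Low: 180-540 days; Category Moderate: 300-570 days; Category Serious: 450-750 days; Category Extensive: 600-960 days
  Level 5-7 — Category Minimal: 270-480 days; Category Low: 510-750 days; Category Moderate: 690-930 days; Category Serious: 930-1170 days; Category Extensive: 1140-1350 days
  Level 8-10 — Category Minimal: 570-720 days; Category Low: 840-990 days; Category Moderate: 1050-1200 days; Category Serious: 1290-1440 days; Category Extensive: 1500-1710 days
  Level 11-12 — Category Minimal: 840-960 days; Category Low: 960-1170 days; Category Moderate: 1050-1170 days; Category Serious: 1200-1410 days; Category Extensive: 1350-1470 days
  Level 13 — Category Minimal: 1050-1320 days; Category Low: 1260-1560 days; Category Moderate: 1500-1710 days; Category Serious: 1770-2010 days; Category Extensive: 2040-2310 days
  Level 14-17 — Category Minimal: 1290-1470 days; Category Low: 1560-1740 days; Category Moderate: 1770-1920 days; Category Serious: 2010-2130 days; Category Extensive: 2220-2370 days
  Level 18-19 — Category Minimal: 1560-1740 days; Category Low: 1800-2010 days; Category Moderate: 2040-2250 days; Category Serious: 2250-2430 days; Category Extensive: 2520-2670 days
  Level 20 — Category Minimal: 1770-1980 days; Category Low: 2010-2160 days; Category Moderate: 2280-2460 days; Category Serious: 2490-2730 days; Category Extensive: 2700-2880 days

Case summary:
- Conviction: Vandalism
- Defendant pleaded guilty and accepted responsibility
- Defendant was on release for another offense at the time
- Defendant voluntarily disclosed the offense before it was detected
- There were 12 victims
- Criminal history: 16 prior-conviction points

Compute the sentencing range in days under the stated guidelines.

450-750 days

Base offense level for vandalism: 2.
S2 applies: 2 − 3 = -1.
S4 applies (level before this adjustment is -1 < 14, so +1): -1 + 1 = 0.
S6 applies: 0 − 1 = -1.
S7 applies: -1 + 1 = 0.
Level 0 is below the minimum of 1; floored at 1.
Final offense level: 1.
Criminal history: 16 prior points → Category Serious (15-16).
Level 1 falls in the 1-4 band.
Grid: Level 1-4 × Category Serious = 450-750 days.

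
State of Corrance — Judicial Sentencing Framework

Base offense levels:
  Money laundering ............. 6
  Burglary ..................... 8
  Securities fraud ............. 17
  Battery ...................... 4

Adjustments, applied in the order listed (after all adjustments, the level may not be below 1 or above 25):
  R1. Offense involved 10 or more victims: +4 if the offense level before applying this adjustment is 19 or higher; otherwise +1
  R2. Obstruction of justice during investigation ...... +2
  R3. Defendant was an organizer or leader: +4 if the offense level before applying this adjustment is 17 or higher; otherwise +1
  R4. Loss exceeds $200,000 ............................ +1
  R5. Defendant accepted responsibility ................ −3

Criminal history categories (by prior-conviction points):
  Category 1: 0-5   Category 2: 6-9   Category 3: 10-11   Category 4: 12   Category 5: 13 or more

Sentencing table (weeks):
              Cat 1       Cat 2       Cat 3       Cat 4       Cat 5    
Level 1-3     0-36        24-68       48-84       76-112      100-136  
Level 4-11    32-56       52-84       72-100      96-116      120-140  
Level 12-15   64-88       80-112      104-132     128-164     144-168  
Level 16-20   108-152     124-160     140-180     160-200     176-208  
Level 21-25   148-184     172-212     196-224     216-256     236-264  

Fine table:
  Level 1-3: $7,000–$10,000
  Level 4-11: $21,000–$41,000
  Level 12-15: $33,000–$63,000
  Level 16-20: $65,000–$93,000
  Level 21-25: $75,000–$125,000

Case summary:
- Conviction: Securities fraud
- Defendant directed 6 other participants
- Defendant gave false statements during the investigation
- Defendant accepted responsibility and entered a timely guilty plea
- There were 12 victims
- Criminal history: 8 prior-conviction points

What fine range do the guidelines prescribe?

$75,000–$125,000

Base offense level for securities fraud: 17.
R1 applies (level before this adjustment is 17 < 19, so +1): 17 + 1 = 18.
R2 applies: 18 + 2 = 20.
R3 applies (level before this adjustment is 20 ≥ 17, so +4): 20 + 4 = 24.
R5 applies: 24 − 3 = 21.
Final offense level: 21.
Level 21 falls in the 21-25 band.
Fine table: Level 21-25 → $75,000–$125,000.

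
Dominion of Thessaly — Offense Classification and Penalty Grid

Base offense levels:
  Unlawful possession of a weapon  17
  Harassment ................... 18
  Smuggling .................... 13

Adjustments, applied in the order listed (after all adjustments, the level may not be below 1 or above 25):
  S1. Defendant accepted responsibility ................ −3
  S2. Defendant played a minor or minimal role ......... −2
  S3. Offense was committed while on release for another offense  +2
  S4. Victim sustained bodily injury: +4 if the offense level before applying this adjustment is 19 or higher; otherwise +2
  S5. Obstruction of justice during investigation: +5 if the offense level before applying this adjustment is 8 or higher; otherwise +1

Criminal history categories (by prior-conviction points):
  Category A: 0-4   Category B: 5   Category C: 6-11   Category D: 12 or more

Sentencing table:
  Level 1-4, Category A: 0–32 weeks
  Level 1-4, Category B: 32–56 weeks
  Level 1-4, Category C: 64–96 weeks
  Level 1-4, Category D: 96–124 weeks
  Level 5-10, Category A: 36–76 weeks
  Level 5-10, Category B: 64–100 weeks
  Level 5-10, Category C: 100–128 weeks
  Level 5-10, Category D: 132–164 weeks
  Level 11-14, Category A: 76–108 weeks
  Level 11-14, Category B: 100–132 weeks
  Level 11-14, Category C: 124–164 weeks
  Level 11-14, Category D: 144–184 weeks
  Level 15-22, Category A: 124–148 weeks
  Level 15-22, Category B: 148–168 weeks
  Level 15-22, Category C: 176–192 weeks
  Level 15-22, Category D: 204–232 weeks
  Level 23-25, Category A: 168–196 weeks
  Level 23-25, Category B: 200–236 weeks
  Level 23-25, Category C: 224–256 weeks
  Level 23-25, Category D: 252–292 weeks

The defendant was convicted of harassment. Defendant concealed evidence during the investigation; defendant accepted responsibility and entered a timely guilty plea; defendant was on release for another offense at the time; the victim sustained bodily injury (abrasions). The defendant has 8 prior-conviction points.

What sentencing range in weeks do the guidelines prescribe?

Base offense level for harassment: 18.
S1 applies: 18 − 3 = 15.
S3 applies: 15 + 2 = 17.
S4 applies (level before this adjustment is 17 < 19, so +2): 17 + 2 = 19.
S5 applies (level before this adjustment is 19 ≥ 8, so +5): 19 + 5 = 24.
Final offense level: 24.
Criminal history: 8 prior points → Category C (6-11).
Level 24 falls in the 23-25 band.
Grid: Level 23-25 × Category C = 224-256 weeks.

224-256 weeks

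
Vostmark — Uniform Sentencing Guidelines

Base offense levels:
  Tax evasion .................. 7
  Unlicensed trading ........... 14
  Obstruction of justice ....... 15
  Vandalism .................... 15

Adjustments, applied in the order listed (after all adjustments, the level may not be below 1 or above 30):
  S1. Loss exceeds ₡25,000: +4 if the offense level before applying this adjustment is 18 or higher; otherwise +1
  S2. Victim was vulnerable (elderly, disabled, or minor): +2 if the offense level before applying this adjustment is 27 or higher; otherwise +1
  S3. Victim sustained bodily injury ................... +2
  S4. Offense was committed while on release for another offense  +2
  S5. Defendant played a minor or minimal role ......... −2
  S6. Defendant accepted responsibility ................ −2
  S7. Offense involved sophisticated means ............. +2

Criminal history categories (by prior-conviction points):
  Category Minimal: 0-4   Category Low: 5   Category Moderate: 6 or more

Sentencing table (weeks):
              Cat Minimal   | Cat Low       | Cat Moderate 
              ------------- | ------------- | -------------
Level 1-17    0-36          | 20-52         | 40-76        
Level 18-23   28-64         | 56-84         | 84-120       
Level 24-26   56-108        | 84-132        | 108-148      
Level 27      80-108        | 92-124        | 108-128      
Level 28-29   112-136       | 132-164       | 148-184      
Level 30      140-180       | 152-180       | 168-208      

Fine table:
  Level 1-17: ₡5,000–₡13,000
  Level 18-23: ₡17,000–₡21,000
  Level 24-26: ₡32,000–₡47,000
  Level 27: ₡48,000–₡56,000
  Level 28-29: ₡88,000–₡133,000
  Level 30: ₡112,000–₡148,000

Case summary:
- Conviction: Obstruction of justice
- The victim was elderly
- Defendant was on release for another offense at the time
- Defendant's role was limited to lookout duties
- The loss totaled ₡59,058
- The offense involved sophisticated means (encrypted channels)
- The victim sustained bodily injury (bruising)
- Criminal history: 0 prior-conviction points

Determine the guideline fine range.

₡17,000–₡21,000

Base offense level for obstruction of justice: 15.
S1 applies (level before this adjustment is 15 < 18, so +1): 15 + 1 = 16.
S2 applies (level before this adjustment is 16 < 27, so +1): 16 + 1 = 17.
S3 applies: 17 + 2 = 19.
S4 applies: 19 + 2 = 21.
S5 applies: 21 − 2 = 19.
S6 does not apply.
S7 applies: 19 + 2 = 21.
Final offense level: 21.
Level 21 falls in the 18-23 band.
Fine table: Level 18-23 → ₡17,000–₡21,000.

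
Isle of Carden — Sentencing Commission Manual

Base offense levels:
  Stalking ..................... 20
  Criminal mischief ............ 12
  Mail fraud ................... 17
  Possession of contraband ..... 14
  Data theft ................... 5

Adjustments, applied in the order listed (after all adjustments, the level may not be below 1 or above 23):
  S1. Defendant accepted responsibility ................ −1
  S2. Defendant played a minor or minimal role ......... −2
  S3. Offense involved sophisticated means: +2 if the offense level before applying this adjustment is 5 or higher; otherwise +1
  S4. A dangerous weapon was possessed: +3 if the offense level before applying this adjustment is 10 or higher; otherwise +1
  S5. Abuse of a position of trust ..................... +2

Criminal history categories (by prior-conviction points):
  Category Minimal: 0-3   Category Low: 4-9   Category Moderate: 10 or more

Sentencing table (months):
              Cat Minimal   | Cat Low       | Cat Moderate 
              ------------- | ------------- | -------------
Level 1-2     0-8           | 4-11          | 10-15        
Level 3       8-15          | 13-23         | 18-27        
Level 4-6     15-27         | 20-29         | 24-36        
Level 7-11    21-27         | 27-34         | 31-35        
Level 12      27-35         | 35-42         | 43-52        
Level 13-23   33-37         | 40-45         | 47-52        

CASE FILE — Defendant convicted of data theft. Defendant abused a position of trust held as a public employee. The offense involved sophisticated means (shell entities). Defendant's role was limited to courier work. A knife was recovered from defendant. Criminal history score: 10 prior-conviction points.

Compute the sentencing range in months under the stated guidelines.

31-35 months

Base offense level for data theft: 5.
S2 applies: 5 − 2 = 3.
S3 applies (level before this adjustment is 3 < 5, so +1): 3 + 1 = 4.
S4 applies (level before this adjustment is 4 < 10, so +1): 4 + 1 = 5.
S5 applies: 5 + 2 = 7.
Final offense level: 7.
Criminal history: 10 prior points → Category Moderate (10+).
Level 7 falls in the 7-11 band.
Grid: Level 7-11 × Category Moderate = 31-35 months.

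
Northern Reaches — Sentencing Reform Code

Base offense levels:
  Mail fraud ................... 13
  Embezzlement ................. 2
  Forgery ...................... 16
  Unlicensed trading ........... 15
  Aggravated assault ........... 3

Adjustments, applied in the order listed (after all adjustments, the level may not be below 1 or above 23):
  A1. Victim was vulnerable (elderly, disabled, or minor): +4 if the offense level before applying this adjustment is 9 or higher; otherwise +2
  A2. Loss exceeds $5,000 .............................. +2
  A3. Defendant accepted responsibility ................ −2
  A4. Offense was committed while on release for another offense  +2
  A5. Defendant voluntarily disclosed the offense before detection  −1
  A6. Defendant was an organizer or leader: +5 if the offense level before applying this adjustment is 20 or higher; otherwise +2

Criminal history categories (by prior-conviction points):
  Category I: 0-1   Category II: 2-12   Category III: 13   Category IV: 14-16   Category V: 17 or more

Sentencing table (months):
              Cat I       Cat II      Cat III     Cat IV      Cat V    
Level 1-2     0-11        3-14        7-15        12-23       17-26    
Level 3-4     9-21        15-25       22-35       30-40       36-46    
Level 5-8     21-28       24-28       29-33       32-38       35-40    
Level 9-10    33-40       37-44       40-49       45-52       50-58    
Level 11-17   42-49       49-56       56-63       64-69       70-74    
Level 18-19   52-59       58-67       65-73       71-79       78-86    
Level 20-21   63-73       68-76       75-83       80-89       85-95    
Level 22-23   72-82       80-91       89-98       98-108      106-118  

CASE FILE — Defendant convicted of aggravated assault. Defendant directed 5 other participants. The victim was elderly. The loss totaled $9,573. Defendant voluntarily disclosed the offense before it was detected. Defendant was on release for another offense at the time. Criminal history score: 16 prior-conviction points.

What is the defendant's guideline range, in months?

Base offense level for aggravated assault: 3.
A1 applies (level before this adjustment is 3 < 9, so +2): 3 + 2 = 5.
A2 applies: 5 + 2 = 7.
A4 applies: 7 + 2 = 9.
A5 applies: 9 − 1 = 8.
A6 applies (level before this adjustment is 8 < 20, so +2): 8 + 2 = 10.
Final offense level: 10.
Criminal history: 16 prior points → Category IV (14-16).
Level 10 falls in the 9-10 band.
Grid: Level 9-10 × Category IV = 45-52 months.

45-52 months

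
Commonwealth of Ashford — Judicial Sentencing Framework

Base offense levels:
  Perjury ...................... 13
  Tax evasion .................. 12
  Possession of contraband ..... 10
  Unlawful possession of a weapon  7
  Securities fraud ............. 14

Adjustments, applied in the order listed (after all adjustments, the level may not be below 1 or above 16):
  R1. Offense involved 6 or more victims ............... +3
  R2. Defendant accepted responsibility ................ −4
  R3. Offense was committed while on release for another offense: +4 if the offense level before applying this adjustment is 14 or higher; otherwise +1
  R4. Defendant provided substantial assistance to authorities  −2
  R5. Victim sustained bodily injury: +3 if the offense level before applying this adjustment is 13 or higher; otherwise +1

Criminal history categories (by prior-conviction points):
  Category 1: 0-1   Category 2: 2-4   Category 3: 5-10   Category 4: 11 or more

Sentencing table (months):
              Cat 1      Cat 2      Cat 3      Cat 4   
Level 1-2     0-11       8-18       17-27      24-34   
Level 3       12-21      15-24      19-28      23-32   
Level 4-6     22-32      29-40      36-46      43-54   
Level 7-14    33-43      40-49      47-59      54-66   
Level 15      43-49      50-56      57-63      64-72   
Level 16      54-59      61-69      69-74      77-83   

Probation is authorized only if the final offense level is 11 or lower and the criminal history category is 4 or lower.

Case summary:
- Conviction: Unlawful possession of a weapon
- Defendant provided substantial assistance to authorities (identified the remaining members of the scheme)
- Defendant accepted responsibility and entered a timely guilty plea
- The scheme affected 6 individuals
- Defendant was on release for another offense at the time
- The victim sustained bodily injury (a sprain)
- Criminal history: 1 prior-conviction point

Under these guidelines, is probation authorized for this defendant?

Base offense level for unlawful possession of a weapon: 7.
R1 applies: 7 + 3 = 10.
R2 applies: 10 − 4 = 6.
R3 applies (level before this adjustment is 6 < 14, so +1): 6 + 1 = 7.
R4 applies: 7 − 2 = 5.
R5 applies (level before this adjustment is 5 < 13, so +1): 5 + 1 = 6.
Final offense level: 6.
Criminal history: 1 prior point → Category 1 (0-1).
Level 6 falls in the 4-6 band.
Grid: Level 4-6 × Category 1 = 22-32 months.
Probation check: level 6 ≤ 11 and category 1 ≤ 4 → eligible.

Yes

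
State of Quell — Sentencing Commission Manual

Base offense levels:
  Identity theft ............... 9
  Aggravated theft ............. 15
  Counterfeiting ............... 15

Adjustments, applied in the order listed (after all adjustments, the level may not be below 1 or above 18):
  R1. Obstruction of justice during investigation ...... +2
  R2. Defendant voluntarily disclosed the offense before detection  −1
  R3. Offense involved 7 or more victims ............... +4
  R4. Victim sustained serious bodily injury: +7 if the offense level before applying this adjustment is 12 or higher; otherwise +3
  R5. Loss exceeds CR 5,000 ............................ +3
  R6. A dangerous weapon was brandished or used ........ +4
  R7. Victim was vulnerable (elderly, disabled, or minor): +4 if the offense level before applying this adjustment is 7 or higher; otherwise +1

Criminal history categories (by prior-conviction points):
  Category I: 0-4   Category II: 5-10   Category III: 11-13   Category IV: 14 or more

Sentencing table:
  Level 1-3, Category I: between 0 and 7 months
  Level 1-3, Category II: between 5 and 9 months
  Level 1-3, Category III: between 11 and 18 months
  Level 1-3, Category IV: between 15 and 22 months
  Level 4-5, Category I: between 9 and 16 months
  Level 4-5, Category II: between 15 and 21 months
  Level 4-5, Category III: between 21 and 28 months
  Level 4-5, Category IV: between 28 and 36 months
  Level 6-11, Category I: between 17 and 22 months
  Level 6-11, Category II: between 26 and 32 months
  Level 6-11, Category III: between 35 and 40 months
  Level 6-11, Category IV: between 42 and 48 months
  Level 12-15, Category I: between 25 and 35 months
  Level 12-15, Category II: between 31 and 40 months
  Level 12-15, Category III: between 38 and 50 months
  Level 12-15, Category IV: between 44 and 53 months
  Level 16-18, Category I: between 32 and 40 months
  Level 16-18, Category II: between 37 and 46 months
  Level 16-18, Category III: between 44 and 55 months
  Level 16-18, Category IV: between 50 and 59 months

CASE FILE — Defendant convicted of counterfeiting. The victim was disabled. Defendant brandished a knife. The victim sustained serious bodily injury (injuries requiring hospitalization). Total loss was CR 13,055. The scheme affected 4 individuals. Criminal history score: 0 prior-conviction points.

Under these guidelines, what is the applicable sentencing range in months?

Base offense level for counterfeiting: 15.
R4 applies (level before this adjustment is 15 ≥ 12, so +7): 15 + 7 = 22.
R5 applies: 22 + 3 = 25.
R6 applies: 25 + 4 = 29.
R7 applies (level before this adjustment is 29 ≥ 7, so +4): 29 + 4 = 33.
Level 33 exceeds the maximum of 18; capped at 18.
Final offense level: 18.
Criminal history: 0 prior points → Category I (0-4).
Level 18 falls in the 16-18 band.
Grid: Level 16-18 × Category I = 32-40 months.

32-40 months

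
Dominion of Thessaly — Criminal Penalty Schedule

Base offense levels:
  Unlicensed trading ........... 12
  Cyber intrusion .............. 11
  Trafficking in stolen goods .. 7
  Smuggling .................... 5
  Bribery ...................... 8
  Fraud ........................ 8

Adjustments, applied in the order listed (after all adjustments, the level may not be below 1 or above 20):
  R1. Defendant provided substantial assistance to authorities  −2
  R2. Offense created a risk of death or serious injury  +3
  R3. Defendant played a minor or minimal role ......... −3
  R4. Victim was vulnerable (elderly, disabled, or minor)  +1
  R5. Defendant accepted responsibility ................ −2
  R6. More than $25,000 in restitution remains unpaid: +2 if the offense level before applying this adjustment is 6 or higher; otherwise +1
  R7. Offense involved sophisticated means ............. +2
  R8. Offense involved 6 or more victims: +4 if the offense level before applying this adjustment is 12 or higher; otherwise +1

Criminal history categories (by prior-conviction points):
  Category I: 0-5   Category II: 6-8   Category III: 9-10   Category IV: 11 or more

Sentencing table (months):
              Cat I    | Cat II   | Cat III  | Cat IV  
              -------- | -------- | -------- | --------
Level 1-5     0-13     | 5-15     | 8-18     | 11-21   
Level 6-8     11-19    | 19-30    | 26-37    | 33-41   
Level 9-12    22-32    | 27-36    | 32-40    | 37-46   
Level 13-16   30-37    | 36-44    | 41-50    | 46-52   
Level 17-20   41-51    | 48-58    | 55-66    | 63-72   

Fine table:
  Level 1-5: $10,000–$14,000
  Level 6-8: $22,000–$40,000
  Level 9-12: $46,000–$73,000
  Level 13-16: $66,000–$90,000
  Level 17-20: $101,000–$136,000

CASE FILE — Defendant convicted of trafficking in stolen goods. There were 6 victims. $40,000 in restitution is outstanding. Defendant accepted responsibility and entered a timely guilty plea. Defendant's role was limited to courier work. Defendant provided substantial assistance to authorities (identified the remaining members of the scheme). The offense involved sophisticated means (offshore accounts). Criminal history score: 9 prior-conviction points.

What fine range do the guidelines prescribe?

Base offense level for trafficking in stolen goods: 7.
R1 applies: 7 − 2 = 5.
R3 applies: 5 − 3 = 2.
R5 applies: 2 − 2 = 0.
R6 applies (level before this adjustment is 0 < 6, so +1): 0 + 1 = 1.
R7 applies: 1 + 2 = 3.
R8 applies (level before this adjustment is 3 < 12, so +1): 3 + 1 = 4.
Final offense level: 4.
Level 4 falls in the 1-5 band.
Fine table: Level 1-5 → $10,000–$14,000.

$10,000–$14,000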